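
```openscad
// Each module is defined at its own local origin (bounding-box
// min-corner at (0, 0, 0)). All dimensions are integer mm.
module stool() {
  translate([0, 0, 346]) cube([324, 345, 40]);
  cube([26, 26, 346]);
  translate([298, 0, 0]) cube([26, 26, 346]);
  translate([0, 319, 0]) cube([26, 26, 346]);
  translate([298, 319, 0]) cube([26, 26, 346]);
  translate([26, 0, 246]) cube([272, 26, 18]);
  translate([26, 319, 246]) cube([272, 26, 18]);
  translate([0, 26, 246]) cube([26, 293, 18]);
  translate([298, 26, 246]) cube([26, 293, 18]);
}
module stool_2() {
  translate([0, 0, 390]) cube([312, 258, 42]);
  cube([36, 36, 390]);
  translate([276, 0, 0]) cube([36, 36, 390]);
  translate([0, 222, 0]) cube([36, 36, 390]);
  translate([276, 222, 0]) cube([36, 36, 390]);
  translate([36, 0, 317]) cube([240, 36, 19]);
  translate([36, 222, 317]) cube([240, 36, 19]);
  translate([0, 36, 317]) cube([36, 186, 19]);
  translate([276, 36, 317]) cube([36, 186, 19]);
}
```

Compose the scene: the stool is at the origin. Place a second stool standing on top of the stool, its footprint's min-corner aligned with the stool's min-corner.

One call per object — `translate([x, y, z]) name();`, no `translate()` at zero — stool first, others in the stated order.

stool();
translate([0, 0, 386]) stool_2();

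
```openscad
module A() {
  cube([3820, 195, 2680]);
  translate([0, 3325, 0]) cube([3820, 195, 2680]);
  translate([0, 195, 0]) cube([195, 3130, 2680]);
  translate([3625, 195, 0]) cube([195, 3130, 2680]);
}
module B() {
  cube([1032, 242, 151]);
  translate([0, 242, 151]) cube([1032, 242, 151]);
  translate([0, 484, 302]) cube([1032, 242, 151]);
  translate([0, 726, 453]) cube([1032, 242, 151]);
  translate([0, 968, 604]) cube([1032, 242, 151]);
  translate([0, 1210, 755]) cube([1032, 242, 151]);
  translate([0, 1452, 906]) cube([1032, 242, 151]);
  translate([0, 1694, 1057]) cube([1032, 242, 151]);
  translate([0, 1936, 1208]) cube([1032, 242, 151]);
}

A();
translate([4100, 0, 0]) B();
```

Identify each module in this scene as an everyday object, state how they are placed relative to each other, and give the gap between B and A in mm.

A is a house frame. B is a staircase. The staircase is on the floor beside the house frame on its +x side. The gap between the staircase and the house frame is 280 mm.

The staircase's nearest face is 280 mm from the house frame's +x face.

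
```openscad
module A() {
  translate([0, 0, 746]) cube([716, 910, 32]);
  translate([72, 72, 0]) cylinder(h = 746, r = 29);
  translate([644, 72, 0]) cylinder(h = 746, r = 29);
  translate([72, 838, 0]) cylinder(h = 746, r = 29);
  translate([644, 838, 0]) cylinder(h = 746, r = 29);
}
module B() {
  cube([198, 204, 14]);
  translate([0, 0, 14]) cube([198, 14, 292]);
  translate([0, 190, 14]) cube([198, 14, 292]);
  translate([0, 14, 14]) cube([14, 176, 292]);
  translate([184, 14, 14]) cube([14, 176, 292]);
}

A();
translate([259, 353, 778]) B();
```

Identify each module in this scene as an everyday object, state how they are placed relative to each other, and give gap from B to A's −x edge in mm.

The open box's min-x is at 259; the table's min-x is 0; gap = 259 mm.

A is a table. B is an open box. The open box is on top of the table, centred. The gap from the open box to the table's −x edge is 259 mm.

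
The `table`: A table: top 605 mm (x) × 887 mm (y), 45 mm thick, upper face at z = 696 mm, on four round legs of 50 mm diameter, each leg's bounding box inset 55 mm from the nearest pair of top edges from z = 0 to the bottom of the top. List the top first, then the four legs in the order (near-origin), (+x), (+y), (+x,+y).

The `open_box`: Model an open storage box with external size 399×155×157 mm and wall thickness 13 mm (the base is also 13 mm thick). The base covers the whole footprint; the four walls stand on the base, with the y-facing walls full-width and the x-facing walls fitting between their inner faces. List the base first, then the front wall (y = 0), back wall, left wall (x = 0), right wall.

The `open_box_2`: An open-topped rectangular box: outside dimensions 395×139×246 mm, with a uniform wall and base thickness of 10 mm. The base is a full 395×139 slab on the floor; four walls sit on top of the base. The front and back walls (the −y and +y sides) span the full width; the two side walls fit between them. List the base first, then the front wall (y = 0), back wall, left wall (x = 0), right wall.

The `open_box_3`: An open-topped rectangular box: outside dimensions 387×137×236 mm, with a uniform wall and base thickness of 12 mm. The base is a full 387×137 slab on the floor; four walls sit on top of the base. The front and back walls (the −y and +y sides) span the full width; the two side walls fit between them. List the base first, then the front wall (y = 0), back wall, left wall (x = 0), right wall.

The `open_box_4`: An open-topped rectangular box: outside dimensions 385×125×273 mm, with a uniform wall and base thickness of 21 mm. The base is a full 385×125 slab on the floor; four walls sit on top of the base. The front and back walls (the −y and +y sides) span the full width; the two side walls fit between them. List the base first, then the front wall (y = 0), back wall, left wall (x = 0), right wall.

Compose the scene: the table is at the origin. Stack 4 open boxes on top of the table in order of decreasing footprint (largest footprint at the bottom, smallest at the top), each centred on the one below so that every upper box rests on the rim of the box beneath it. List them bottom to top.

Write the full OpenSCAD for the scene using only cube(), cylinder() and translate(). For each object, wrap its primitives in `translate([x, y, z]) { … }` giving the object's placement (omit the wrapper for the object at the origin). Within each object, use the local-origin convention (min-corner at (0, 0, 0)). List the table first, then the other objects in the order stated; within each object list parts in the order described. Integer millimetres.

translate([0, 0, 651]) cube([605, 887, 45]);
translate([80, 80, 0]) cylinder(h = 651, r = 25);
translate([525, 80, 0]) cylinder(h = 651, r = 25);
translate([80, 807, 0]) cylinder(h = 651, r = 25);
translate([525, 807, 0]) cylinder(h = 651, r = 25);
translate([103, 366, 696]) {
  cube([399, 155, 13]);
  translate([0, 0, 13]) cube([399, 13, 144]);
  translate([0, 142, 13]) cube([399, 13, 144]);
  translate([0, 13, 13]) cube([13, 129, 144]);
  translate([386, 13, 13]) cube([13, 129, 144]);
}
translate([105, 374, 853]) {
  cube([395, 139, 10]);
  translate([0, 0, 10]) cube([395, 10, 236]);
  translate([0, 129, 10]) cube([395, 10, 236]);
  translate([0, 10, 10]) cube([10, 119, 236]);
  translate([385, 10, 10]) cube([10, 119, 236]);
}
translate([109, 375, 1099]) {
  cube([387, 137, 12]);
  translate([0, 0, 12]) cube([387, 12, 224]);
  translate([0, 125, 12]) cube([387, 12, 224]);
  translate([0, 12, 12]) cube([12, 113, 224]);
  translate([375, 12, 12]) cube([12, 113, 224]);
}
translate([110, 381, 1335]) {
  cube([385, 125, 21]);
  translate([0, 0, 21]) cube([385, 21, 252]);
  translate([0, 104, 21]) cube([385, 21, 252]);
  translate([0, 21, 21]) cube([21, 83, 252]);
  translate([364, 21, 21]) cube([21, 83, 252]);
}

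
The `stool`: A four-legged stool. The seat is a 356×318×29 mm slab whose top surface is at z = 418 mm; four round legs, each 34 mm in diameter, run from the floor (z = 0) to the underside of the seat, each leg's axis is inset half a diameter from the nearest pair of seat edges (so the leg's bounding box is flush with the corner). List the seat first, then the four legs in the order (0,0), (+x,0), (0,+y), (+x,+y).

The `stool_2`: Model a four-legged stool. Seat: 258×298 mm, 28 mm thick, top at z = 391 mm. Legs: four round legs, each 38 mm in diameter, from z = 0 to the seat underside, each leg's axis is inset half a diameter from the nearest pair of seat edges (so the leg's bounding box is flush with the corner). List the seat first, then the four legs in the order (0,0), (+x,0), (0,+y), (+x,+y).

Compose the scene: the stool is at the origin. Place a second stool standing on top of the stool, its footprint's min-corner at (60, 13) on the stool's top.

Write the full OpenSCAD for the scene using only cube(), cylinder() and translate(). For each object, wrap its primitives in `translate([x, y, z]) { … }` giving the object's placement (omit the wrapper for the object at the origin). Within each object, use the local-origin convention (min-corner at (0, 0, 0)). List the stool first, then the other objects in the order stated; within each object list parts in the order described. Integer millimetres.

translate([0, 0, 389]) cube([356, 318, 29]);
translate([17, 17, 0]) cylinder(h = 389, r = 17);
translate([339, 17, 0]) cylinder(h = 389, r = 17);
translate([17, 301, 0]) cylinder(h = 389, r = 17);
translate([339, 301, 0]) cylinder(h = 389, r = 17);
translate([60, 13, 418]) {
  translate([0, 0, 363]) cube([258, 298, 28]);
  translate([19, 19, 0]) cylinder(h = 363, r = 19);
  translate([239, 19, 0]) cylinder(h = 363, r = 19);
  translate([19, 279, 0]) cylinder(h = 363, r = 19);
  translate([239, 279, 0]) cylinder(h = 363, r = 19);
}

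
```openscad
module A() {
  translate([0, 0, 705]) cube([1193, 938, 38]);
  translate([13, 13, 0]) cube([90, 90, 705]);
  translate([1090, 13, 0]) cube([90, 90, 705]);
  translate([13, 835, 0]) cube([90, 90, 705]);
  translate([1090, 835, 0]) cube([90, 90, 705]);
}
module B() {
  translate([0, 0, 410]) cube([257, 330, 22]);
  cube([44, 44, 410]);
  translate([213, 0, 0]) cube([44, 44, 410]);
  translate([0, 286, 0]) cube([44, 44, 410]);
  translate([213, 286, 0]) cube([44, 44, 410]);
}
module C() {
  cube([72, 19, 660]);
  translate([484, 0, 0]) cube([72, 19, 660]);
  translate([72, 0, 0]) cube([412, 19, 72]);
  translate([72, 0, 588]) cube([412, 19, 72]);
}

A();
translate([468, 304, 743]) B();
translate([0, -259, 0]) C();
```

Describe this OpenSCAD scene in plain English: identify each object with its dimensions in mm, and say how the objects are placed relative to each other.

A is a rectangular dining table. The top is 1193×938×38 mm with its upper surface at z = 743 mm. It stands on four 90×90 mm square legs, each inset 13 mm from the nearest pair of top edges, running from the floor to the underside of the top.

B is a four-legged stool. The seat is a 257×330×22 mm slab whose top surface is at z = 432 mm; four square legs, each 44×44 mm in cross-section, run from the floor (z = 0) to the underside of the seat, each flush with a corner of the seat.

C is a picture frame with a 412×516 mm rectangular opening (x by z) and a uniform 72 mm border on every side. Frame depth is 19 mm along y. It is built from two vertical stiles running the full outside height and two horizontal rails spanning the gap between the stiles.

The stool is on top of the table, centred. The picture frame is on the floor beside the table on its −y side.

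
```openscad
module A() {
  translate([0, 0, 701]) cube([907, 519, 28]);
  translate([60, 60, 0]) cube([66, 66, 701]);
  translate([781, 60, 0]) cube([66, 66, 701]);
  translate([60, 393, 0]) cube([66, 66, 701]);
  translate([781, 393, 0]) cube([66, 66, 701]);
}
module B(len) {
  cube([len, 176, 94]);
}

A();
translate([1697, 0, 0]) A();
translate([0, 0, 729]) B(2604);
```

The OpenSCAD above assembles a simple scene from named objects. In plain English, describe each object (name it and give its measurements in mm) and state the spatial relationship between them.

A is a table: top 907 mm (x) × 519 mm (y), 28 mm thick, upper face at z = 729 mm, on four 66×66 mm square legs, each inset 60 mm from the nearest pair of top edges, running from z = 0 to the bottom of the top.

B is a rectangular beam 2604 mm long (x), 176 mm deep (y), 94 mm thick (z).

The beam spans the tops of two tables placed 790 mm apart, resting at z = 729 mm.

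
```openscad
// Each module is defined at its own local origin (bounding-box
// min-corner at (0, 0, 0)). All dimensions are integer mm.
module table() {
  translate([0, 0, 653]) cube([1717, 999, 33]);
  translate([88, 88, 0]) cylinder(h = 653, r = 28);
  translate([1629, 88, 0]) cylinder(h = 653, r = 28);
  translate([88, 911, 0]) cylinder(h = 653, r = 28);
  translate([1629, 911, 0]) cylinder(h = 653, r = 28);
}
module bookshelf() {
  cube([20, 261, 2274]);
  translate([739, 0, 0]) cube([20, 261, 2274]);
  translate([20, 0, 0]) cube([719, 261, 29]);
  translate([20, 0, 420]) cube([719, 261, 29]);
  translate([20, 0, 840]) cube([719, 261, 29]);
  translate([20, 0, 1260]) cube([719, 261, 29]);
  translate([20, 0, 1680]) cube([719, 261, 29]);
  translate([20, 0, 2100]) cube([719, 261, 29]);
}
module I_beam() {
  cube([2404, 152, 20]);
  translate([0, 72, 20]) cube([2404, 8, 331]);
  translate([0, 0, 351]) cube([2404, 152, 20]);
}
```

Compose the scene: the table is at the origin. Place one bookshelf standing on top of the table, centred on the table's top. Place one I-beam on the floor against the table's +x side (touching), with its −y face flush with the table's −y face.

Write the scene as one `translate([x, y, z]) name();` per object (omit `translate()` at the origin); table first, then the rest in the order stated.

table();
translate([479, 369, 686]) bookshelf();
translate([1717, 0, 0]) I_beam();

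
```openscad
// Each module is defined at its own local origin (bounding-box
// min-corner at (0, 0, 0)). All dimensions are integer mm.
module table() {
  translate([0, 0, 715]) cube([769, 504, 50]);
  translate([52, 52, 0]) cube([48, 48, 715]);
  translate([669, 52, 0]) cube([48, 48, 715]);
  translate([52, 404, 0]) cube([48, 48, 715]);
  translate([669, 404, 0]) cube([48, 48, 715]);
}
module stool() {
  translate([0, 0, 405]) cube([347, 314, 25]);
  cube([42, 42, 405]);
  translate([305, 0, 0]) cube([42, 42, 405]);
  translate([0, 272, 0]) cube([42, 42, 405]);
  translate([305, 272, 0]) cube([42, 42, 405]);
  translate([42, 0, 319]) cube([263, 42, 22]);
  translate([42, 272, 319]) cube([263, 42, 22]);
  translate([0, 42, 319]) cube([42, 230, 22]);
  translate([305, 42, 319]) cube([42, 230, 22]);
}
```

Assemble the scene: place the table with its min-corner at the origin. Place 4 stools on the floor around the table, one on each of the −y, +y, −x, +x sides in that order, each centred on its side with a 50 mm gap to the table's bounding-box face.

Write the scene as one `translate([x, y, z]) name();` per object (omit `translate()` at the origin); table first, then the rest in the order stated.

table();
translate([211, -364, 0]) stool();
translate([211, 554, 0]) stool();
translate([-397, 95, 0]) stool();
translate([819, 95, 0]) stool();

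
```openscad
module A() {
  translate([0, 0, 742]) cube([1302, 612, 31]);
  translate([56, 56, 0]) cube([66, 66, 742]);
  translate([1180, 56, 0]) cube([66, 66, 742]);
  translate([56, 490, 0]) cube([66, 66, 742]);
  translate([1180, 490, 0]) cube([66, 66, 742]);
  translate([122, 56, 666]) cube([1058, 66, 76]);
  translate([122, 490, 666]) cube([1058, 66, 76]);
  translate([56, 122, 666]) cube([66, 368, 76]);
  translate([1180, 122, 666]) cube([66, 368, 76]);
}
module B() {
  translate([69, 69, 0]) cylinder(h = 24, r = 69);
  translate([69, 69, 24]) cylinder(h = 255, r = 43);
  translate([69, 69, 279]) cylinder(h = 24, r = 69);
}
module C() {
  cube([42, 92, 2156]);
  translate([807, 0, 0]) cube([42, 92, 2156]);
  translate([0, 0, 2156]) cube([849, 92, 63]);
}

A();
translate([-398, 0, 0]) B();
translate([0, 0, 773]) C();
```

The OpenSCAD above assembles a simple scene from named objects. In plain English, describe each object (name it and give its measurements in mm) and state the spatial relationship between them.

A is a rectangular dining table. The top is 1302×612×31 mm with its upper surface at z = 773 mm. It stands on four 66×66 mm square legs, each inset 56 mm from the nearest pair of top edges, running from the floor to the underside of the top. Four apron rails, 66 mm thick and 76 mm tall, run between adjacent legs with their top edges flush with the underside of the top and their outer faces flush with the legs' outer faces.

B is a spool: two coaxial disc flanges of radius 69 mm and thickness 24 mm, joined by a core cylinder of radius 43 mm and height 255 mm. The lower flange rests on z = 0 and the three cylinders share a vertical axis.

C is a door frame. The clear opening is 765 mm wide and 2156 mm high. Two 42 mm wide jambs, 92 mm deep, stand either side of the opening from the floor to the top of the opening. A 63 mm thick head sits across the top of both jambs, spanning the full outside width of the frame.

The spool is on the floor beside the table on its −x side. The door frame is on top of the table.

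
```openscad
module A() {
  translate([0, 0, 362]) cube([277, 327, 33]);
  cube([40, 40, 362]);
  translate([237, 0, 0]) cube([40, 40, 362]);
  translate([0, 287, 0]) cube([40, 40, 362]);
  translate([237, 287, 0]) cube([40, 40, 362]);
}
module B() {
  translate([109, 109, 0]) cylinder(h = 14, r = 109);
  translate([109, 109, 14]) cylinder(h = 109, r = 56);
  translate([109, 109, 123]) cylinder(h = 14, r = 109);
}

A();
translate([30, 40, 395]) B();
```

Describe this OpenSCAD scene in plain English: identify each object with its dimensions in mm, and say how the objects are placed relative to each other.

A is a four-legged stool. The seat is a 277×327×33 mm slab whose top surface is at z = 395 mm; four square legs, each 40×40 mm in cross-section, run from the floor (z = 0) to the underside of the seat, each flush with a corner of the seat.

B is a spool: two coaxial disc flanges of radius 109 mm and thickness 14 mm, joined by a core cylinder of radius 56 mm and height 109 mm. The lower flange rests on z = 0 and the three cylinders share a vertical axis.

The spool is on top of the stool.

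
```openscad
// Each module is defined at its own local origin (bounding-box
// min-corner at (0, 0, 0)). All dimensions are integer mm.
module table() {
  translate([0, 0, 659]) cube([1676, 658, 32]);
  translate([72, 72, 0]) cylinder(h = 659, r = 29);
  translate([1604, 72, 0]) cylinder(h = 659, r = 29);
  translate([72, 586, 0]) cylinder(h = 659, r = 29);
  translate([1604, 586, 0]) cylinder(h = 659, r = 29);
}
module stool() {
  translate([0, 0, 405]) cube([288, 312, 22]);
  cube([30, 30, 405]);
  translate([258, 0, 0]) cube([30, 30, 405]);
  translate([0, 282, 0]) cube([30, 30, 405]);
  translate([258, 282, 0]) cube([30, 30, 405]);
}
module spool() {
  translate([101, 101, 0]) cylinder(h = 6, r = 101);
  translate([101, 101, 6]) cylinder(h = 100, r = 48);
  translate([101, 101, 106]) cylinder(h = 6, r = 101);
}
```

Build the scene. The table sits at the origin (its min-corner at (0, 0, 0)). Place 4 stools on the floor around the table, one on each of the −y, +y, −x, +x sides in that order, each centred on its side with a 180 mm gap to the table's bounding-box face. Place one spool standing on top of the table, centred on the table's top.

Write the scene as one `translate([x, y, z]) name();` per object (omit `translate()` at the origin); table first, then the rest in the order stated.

table();
translate([694, -492, 0]) stool();
translate([694, 838, 0]) stool();
translate([-468, 173, 0]) stool();
translate([1856, 173, 0]) stool();
translate([737, 228, 691]) spool();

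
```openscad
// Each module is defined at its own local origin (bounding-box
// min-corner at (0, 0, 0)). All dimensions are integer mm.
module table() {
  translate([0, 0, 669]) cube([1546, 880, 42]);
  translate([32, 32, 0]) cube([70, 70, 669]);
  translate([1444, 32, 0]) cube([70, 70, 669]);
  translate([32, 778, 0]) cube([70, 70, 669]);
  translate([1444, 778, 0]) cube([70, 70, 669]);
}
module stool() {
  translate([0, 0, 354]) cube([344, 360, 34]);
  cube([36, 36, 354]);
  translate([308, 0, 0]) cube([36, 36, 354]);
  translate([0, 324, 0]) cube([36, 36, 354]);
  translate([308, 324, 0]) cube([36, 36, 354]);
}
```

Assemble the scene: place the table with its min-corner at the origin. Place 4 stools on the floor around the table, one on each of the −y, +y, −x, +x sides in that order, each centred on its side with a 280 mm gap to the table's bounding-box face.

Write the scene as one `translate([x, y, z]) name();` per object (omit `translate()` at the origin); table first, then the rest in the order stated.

table();
translate([601, -640, 0]) stool();
translate([601, 1160, 0]) stool();
translate([-624, 260, 0]) stool();
translate([1826, 260, 0]) stool();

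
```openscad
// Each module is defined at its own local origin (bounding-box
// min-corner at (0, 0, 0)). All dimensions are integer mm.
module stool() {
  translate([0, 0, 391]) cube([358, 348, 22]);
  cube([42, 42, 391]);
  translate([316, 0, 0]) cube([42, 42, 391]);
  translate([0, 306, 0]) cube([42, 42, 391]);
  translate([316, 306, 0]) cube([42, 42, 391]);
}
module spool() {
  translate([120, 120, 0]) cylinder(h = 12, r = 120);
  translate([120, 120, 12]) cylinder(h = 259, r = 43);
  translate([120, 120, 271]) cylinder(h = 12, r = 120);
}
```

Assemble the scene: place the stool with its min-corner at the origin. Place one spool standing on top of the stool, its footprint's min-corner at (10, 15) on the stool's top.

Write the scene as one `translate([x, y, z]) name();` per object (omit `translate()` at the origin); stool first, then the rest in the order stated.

stool();
translate([10, 15, 413]) spool();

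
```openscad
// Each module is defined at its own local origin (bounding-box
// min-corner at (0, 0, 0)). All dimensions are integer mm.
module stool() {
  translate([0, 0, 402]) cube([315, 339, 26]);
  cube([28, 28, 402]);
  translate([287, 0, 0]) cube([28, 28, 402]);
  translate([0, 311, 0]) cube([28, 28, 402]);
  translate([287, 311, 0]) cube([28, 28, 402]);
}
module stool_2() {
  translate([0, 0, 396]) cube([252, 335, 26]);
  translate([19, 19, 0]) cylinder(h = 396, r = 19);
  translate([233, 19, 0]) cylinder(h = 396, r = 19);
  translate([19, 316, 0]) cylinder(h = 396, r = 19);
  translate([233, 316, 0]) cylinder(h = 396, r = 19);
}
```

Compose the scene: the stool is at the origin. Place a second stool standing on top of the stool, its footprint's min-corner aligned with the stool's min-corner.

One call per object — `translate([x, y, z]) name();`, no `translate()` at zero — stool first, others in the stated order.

stool();
translate([0, 0, 428]) stool_2();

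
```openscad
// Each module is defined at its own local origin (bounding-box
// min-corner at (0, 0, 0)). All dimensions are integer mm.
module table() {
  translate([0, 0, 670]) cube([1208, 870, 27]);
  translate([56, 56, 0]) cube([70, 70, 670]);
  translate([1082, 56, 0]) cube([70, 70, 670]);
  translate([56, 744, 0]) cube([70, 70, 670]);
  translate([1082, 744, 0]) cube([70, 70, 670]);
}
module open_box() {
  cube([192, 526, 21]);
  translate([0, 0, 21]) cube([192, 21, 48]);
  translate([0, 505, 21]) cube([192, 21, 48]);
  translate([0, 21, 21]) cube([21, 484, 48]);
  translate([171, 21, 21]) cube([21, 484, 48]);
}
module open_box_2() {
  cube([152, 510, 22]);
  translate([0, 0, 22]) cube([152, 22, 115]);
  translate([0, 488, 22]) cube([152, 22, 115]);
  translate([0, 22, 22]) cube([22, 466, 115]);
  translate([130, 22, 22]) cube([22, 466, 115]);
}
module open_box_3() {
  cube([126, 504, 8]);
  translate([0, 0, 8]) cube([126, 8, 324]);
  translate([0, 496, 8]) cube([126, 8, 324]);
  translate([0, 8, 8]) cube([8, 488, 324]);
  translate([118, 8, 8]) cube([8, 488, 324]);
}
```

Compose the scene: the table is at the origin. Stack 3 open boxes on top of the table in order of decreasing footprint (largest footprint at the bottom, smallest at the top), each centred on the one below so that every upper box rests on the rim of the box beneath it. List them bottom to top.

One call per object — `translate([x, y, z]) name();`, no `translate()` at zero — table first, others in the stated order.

table();
translate([508, 172, 697]) open_box();
translate([528, 180, 766]) open_box_2();
translate([541, 183, 903]) open_box_3();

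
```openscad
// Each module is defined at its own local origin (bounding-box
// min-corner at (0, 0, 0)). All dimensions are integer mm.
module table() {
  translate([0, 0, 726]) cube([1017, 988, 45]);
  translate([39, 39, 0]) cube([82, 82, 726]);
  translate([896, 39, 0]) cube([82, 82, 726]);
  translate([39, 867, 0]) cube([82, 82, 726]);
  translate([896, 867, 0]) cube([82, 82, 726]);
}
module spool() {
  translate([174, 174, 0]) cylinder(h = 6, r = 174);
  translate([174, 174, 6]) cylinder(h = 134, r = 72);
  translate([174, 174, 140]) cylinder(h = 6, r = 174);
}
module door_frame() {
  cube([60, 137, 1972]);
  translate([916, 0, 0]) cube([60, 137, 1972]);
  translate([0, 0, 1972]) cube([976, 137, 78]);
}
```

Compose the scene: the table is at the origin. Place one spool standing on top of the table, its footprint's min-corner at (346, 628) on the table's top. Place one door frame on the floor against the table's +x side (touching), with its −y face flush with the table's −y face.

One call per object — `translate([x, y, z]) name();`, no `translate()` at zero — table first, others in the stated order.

table();
translate([346, 628, 771]) spool();
translate([1017, 0, 0]) door_frame();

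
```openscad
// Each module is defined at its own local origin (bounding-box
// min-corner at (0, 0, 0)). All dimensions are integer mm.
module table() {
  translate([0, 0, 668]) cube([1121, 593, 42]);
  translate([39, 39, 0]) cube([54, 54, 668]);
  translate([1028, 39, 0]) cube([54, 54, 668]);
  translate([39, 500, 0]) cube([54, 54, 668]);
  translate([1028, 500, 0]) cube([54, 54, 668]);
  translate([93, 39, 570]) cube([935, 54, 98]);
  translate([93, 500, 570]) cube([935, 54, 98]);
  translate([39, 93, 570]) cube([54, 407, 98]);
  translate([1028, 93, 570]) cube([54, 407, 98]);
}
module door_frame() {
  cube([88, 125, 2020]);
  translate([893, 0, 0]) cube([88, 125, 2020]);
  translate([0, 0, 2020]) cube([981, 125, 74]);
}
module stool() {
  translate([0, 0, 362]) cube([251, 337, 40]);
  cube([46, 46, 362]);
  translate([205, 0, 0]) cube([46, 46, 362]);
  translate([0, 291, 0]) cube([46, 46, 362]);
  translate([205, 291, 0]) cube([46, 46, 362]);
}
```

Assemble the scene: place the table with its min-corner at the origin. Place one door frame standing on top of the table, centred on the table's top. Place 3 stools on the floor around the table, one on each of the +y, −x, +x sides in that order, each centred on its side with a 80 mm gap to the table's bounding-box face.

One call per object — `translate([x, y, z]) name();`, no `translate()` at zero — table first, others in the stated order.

table();
translate([70, 234, 710]) door_frame();
translate([435, 673, 0]) stool();
translate([-331, 128, 0]) stool();
translate([1201, 128, 0]) stool();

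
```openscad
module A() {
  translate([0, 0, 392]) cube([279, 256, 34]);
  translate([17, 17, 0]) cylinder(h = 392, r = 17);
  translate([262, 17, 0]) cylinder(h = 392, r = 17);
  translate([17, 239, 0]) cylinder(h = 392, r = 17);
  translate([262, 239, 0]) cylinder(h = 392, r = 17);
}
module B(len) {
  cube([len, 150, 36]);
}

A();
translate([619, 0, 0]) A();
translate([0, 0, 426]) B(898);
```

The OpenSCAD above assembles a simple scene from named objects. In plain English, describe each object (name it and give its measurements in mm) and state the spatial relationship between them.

A is a simple wooden stool: a rectangular seat 279 mm (x) by 256 mm (y), 34 mm thick, top face at z = 426 mm, on four round legs, each 34 mm in diameter. The legs rest on z = 0, each leg's axis is inset half a diameter from the nearest pair of seat edges (so the leg's bounding box is flush with the corner).

B is a rectangular beam 898 mm long (x), 150 mm deep (y), 36 mm thick (z).

The beam spans the tops of two stools placed 340 mm apart, resting at z = 426 mm.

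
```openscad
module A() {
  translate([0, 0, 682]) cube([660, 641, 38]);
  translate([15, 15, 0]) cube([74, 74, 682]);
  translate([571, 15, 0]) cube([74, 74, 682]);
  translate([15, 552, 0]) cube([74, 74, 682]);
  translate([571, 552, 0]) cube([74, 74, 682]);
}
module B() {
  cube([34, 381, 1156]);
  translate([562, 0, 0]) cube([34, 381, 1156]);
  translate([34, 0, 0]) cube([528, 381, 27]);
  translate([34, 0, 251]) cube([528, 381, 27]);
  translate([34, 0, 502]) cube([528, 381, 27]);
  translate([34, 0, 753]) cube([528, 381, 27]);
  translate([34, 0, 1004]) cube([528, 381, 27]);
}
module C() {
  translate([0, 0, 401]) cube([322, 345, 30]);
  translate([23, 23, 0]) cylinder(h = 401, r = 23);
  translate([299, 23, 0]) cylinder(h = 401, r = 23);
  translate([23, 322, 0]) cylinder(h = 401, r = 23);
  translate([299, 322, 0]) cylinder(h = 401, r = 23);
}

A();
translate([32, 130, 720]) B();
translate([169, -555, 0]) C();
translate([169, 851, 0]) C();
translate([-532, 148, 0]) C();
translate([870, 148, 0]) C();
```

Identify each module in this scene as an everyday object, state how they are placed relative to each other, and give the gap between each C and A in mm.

A is a table. B is a bookshelf. C is a stool. The bookshelf is on top of the table, centred. Four stools sit around the table at the −y, +y, −x, +x sides. The gap between each stool and the table is 210 mm.

Each stool's nearest face is 210 mm from the table's bounding box.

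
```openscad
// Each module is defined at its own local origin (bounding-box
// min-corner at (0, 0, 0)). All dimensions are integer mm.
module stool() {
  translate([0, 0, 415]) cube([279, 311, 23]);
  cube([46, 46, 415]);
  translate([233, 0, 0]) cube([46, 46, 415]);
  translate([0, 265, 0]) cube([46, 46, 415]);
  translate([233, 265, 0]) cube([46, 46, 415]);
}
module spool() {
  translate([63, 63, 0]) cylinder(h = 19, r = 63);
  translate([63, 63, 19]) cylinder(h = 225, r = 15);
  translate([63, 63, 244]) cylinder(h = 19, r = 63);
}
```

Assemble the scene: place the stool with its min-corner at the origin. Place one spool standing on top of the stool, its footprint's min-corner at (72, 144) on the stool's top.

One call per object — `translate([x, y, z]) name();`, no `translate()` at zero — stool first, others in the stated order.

stool();
translate([72, 144, 438]) spool();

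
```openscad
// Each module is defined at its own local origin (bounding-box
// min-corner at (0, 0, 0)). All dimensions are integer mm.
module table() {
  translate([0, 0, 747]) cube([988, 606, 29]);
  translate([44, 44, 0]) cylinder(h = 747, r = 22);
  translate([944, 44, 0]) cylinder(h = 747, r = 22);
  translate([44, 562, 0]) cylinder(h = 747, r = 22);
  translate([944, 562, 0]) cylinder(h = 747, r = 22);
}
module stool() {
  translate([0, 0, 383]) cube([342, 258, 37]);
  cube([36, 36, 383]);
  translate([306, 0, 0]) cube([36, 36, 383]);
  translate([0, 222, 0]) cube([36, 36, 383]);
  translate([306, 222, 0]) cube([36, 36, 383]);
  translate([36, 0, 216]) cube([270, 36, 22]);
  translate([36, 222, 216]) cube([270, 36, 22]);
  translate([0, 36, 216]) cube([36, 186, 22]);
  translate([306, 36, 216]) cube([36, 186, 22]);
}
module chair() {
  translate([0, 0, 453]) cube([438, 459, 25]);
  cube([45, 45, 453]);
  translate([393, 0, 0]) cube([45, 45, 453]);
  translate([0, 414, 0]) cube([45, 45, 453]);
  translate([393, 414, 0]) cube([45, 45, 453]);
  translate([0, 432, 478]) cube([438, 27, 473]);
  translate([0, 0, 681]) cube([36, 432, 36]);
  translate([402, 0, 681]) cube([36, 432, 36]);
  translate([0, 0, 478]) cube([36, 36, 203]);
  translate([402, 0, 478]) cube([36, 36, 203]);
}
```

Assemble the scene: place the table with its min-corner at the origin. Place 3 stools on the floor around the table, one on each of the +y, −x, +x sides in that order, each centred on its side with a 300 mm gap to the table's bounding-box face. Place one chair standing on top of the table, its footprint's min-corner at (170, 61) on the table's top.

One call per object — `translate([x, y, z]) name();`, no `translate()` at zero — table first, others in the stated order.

table();
translate([323, 906, 0]) stool();
translate([-642, 174, 0]) stool();
translate([1288, 174, 0]) stool();
translate([170, 61, 776]) chair();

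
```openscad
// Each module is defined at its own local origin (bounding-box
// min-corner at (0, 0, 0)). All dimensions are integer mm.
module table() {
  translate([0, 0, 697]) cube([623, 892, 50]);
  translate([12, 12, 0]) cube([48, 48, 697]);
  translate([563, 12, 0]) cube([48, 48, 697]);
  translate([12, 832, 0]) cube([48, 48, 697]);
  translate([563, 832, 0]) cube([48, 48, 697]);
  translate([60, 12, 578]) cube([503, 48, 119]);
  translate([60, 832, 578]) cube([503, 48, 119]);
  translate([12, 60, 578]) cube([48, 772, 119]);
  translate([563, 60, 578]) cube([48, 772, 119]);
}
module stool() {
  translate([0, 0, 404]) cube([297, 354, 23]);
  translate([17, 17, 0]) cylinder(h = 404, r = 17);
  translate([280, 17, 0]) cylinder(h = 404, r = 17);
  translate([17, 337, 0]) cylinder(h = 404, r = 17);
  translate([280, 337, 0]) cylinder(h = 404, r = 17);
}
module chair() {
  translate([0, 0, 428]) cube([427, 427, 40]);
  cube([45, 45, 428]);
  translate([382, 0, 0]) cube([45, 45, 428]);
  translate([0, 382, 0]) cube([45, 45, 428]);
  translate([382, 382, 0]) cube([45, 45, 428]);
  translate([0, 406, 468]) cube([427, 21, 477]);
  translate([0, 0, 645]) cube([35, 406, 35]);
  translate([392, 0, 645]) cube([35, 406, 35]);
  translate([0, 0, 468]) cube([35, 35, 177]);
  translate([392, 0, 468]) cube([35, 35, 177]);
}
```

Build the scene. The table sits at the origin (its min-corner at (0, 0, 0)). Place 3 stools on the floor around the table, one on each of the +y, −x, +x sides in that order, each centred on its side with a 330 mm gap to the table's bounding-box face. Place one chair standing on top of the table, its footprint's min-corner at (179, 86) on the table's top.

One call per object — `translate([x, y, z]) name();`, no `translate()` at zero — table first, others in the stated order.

table();
translate([163, 1222, 0]) stool();
translate([-627, 269, 0]) stool();
translate([953, 269, 0]) stool();
translate([179, 86, 747]) chair();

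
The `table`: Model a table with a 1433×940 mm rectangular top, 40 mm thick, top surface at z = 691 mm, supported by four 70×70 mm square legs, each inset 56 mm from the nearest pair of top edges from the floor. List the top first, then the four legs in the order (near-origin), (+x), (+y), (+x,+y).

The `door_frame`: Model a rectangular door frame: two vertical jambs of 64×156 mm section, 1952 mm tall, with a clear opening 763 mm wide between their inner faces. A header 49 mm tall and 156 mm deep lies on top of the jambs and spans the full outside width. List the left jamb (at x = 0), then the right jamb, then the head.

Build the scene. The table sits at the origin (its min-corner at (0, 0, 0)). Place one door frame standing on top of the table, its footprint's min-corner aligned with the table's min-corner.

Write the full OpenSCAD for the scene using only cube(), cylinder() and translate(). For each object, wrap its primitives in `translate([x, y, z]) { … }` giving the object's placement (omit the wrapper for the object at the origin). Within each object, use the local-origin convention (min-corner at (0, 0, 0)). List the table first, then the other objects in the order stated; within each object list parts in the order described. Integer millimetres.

translate([0, 0, 651]) cube([1433, 940, 40]);
translate([56, 56, 0]) cube([70, 70, 651]);
translate([1307, 56, 0]) cube([70, 70, 651]);
translate([56, 814, 0]) cube([70, 70, 651]);
translate([1307, 814, 0]) cube([70, 70, 651]);
translate([0, 0, 691]) {
  cube([64, 156, 1952]);
  translate([827, 0, 0]) cube([64, 156, 1952]);
  translate([0, 0, 1952]) cube([891, 156, 49]);
}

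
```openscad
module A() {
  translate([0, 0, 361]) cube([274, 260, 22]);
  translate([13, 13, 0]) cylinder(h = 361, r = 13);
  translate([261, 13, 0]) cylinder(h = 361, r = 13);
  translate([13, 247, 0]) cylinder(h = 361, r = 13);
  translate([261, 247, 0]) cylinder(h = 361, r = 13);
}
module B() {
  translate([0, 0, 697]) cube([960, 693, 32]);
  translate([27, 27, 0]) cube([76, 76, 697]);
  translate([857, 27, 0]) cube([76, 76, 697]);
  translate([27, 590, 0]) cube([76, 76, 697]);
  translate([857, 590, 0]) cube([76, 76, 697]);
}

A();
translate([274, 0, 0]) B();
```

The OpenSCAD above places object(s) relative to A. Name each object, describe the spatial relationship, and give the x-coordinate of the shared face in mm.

The stool's +x face and the table's −x face are both at x = 274 mm.

A is a stool. B is a table. The table is against the stool's +x side, with their −y faces flush. The x-coordinate of the shared face is 274 mm.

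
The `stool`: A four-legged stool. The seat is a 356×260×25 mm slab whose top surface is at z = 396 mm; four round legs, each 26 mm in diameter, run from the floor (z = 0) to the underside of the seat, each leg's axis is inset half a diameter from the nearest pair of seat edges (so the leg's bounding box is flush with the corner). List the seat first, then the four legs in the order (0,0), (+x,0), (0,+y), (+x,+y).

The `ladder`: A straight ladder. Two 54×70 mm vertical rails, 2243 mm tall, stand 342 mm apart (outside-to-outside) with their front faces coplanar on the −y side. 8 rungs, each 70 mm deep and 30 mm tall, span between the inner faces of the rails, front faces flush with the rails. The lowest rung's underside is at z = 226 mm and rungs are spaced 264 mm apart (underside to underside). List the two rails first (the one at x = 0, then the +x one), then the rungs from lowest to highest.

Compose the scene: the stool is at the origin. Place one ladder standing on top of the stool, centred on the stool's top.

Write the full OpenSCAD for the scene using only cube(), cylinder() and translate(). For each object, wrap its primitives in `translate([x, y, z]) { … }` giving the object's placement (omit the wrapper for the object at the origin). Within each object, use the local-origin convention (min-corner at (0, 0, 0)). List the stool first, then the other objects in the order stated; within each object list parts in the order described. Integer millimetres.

translate([0, 0, 371]) cube([356, 260, 25]);
translate([13, 13, 0]) cylinder(h = 371, r = 13);
translate([343, 13, 0]) cylinder(h = 371, r = 13);
translate([13, 247, 0]) cylinder(h = 371, r = 13);
translate([343, 247, 0]) cylinder(h = 371, r = 13);
translate([7, 95, 396]) {
  cube([54, 70, 2243]);
  translate([288, 0, 0]) cube([54, 70, 2243]);
  translate([54, 0, 226]) cube([234, 70, 30]);
  translate([54, 0, 490]) cube([234, 70, 30]);
  translate([54, 0, 754]) cube([234, 70, 30]);
  translate([54, 0, 1018]) cube([234, 70, 30]);
  translate([54, 0, 1282]) cube([234, 70, 30]);
  translate([54, 0, 1546]) cube([234, 70, 30]);
  translate([54, 0, 1810]) cube([234, 70, 30]);
  translate([54, 0, 2074]) cube([234, 70, 30]);
}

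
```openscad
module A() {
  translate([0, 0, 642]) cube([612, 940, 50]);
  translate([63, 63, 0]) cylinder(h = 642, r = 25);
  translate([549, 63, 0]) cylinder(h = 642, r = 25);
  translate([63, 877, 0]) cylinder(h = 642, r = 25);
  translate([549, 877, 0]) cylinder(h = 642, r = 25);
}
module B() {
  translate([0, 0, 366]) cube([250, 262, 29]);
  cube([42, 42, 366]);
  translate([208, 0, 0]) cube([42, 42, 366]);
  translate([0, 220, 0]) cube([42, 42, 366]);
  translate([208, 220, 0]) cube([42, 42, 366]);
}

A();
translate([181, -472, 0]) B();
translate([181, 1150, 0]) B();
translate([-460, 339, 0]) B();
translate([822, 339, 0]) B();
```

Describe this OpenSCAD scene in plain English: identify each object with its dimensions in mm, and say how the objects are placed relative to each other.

A is a rectangular dining table. The top is 612×940×50 mm with its upper surface at z = 692 mm. It stands on four round legs of 50 mm diameter, each leg's bounding box inset 38 mm from the nearest pair of top edges, running from the floor to the underside of the top.

B is a four-legged stool. The seat is 250×262 mm, 29 mm thick, top at z = 395 mm. It stands on four square legs, each 42×42 mm in cross-section, from z = 0 to the seat underside, each flush with a corner of the seat.

Four stools sit around the table at the −y, +y, −x, +x sides.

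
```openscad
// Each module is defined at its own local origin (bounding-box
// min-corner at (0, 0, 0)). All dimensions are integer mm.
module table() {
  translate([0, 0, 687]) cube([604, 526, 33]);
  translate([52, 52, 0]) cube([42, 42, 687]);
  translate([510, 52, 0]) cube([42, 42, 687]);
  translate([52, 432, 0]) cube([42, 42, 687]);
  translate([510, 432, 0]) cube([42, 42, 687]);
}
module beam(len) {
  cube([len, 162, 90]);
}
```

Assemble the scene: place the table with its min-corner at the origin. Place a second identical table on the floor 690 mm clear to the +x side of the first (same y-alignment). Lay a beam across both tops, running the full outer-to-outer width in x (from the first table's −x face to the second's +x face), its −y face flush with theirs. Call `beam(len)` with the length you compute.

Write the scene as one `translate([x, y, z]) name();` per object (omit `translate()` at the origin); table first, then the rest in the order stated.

table();
translate([1294, 0, 0]) table();
translate([0, 0, 720]) beam(1898);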